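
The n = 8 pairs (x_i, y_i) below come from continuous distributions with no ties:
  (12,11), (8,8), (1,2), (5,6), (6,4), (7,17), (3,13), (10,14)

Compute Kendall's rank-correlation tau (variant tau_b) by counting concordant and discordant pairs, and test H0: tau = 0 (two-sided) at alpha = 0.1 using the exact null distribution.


Step 1: Enumerate the 28 unordered pairs (i,j) with i<j and classify each by sign(x_j-x_i) * sign(y_j-y_i).
  (1,2):dx=-4,dy=-3->C; (1,3):dx=-11,dy=-9->C; (1,4):dx=-7,dy=-5->C; (1,5):dx=-6,dy=-7->C
  (1,6):dx=-5,dy=+6->D; (1,7):dx=-9,dy=+2->D; (1,8):dx=-2,dy=+3->D; (2,3):dx=-7,dy=-6->C
  (2,4):dx=-3,dy=-2->C; (2,5):dx=-2,dy=-4->C; (2,6):dx=-1,dy=+9->D; (2,7):dx=-5,dy=+5->D
  (2,8):dx=+2,dy=+6->C; (3,4):dx=+4,dy=+4->C; (3,5):dx=+5,dy=+2->C; (3,6):dx=+6,dy=+15->C
  (3,7):dx=+2,dy=+11->C; (3,8):dx=+9,dy=+12->C; (4,5):dx=+1,dy=-2->D; (4,6):dx=+2,dy=+11->C
  (4,7):dx=-2,dy=+7->D; (4,8):dx=+5,dy=+8->C; (5,6):dx=+1,dy=+13->C; (5,7):dx=-3,dy=+9->D
  (5,8):dx=+4,dy=+10->C; (6,7):dx=-4,dy=-4->C; (6,8):dx=+3,dy=-3->D; (7,8):dx=+7,dy=+1->C
Step 2: C = 19, D = 9, total pairs = 28.
Step 3: tau = (C - D)/(n(n-1)/2) = (19 - 9)/28 = 0.357143.
Step 4: Exact two-sided p-value (enumerate n! = 40320 permutations of y under H0): p = 0.275099.
Step 5: alpha = 0.1. fail to reject H0.

tau_b = 0.3571 (C=19, D=9), p = 0.275099, fail to reject H0.


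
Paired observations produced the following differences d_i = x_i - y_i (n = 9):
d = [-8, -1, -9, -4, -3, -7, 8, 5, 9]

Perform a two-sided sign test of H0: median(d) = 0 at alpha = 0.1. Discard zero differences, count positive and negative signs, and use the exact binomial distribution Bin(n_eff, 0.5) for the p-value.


Step 1: Discard zero differences. Original n = 9; n_eff = number of nonzero differences = 9.
Nonzero differences (with sign): -8, -1, -9, -4, -3, -7, +8, +5, +9
Step 2: Count signs: positive = 3, negative = 6.
Step 3: Under H0: P(positive) = 0.5, so the number of positives S ~ Bin(9, 0.5).
Step 4: Two-sided exact p-value = sum of Bin(9,0.5) probabilities at or below the observed probability = 0.507812.
Step 5: alpha = 0.1. fail to reject H0.

n_eff = 9, pos = 3, neg = 6, p = 0.507812, fail to reject H0.


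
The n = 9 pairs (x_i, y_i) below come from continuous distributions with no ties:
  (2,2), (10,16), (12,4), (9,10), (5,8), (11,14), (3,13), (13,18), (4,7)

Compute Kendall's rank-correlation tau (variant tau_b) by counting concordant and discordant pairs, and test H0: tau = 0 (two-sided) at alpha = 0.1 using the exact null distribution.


Step 1: Enumerate the 36 unordered pairs (i,j) with i<j and classify each by sign(x_j-x_i) * sign(y_j-y_i).
  (1,2):dx=+8,dy=+14->C; (1,3):dx=+10,dy=+2->C; (1,4):dx=+7,dy=+8->C; (1,5):dx=+3,dy=+6->C
  (1,6):dx=+9,dy=+12->C; (1,7):dx=+1,dy=+11->C; (1,8):dx=+11,dy=+16->C; (1,9):dx=+2,dy=+5->C
  (2,3):dx=+2,dy=-12->D; (2,4):dx=-1,dy=-6->C; (2,5):dx=-5,dy=-8->C; (2,6):dx=+1,dy=-2->D
  (2,7):dx=-7,dy=-3->C; (2,8):dx=+3,dy=+2->C; (2,9):dx=-6,dy=-9->C; (3,4):dx=-3,dy=+6->D
  (3,5):dx=-7,dy=+4->D; (3,6):dx=-1,dy=+10->D; (3,7):dx=-9,dy=+9->D; (3,8):dx=+1,dy=+14->C
  (3,9):dx=-8,dy=+3->D; (4,5):dx=-4,dy=-2->C; (4,6):dx=+2,dy=+4->C; (4,7):dx=-6,dy=+3->D
  (4,8):dx=+4,dy=+8->C; (4,9):dx=-5,dy=-3->C; (5,6):dx=+6,dy=+6->C; (5,7):dx=-2,dy=+5->D
  (5,8):dx=+8,dy=+10->C; (5,9):dx=-1,dy=-1->C; (6,7):dx=-8,dy=-1->C; (6,8):dx=+2,dy=+4->C
  (6,9):dx=-7,dy=-7->C; (7,8):dx=+10,dy=+5->C; (7,9):dx=+1,dy=-6->D; (8,9):dx=-9,dy=-11->C
Step 2: C = 26, D = 10, total pairs = 36.
Step 3: tau = (C - D)/(n(n-1)/2) = (26 - 10)/36 = 0.444444.
Step 4: Exact two-sided p-value (enumerate n! = 362880 permutations of y under H0): p = 0.119439.
Step 5: alpha = 0.1. fail to reject H0.

tau_b = 0.4444 (C=26, D=10), p = 0.119439, fail to reject H0.


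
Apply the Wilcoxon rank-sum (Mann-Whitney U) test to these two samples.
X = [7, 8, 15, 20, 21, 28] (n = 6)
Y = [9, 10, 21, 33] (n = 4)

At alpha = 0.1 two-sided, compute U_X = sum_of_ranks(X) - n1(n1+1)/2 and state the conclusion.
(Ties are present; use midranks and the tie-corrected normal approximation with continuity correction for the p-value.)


Step 1: Combine and sort all 10 observations; assign midranks.
sorted (value, group): (7,X), (8,X), (9,Y), (10,Y), (15,X), (20,X), (21,X), (21,Y), (28,X), (33,Y)
ranks: 7->1, 8->2, 9->3, 10->4, 15->5, 20->6, 21->7.5, 21->7.5, 28->9, 33->10
Step 2: Rank sum for X: R1 = 1 + 2 + 5 + 6 + 7.5 + 9 = 30.5.
Step 3: U_X = R1 - n1(n1+1)/2 = 30.5 - 6*7/2 = 30.5 - 21 = 9.5.
       U_Y = n1*n2 - U_X = 24 - 9.5 = 14.5.
Step 4: Ties are present, so use the tie-corrected normal approximation (with continuity correction) for the p-value.
Step 5: p-value = 0.668870; compare to alpha = 0.1. fail to reject H0.

U_X = 9.5, p = 0.668870, fail to reject H0 at alpha = 0.1.


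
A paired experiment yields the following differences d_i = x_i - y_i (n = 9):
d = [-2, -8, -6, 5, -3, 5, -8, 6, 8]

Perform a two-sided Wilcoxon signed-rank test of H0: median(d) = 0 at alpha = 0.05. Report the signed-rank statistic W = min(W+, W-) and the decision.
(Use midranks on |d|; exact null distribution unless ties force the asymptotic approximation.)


Step 1: Drop any zero differences (none here) and take |d_i|.
|d| = [2, 8, 6, 5, 3, 5, 8, 6, 8]
Step 2: Midrank |d_i| (ties get averaged ranks).
ranks: |2|->1, |8|->8, |6|->5.5, |5|->3.5, |3|->2, |5|->3.5, |8|->8, |6|->5.5, |8|->8
Step 3: Attach original signs; sum ranks with positive sign and with negative sign.
W+ = 3.5 + 3.5 + 5.5 + 8 = 20.5
W- = 1 + 8 + 5.5 + 2 + 8 = 24.5
(Check: W+ + W- = 45 should equal n(n+1)/2 = 45.)
Step 4: Test statistic W = min(W+, W-) = 20.5.
Step 5: Ties in |d|, so use the tie-corrected normal approximation.
        E[W] = n(n+1)/4 = 9*10/4 = 22.5.
        Tie groups: |d|=5 (t=2), |d|=6 (t=2), |d|=8 (t=3); sum(t^3 - t) = 36.
        Var[W] = n(n+1)(2n+1)/24 - sum(t^3-t)/48 = 1710/24 - 36/48 = 70.5.
        z = (W - E[W]) / sqrt(Var[W]) = (20.5 - 22.5) / 8.3964 = -0.2382.
        Two-sided p = 2*Phi(z) = 0.811729.
Step 6: alpha = 0.05. fail to reject H0.

W+ = 20.5, W- = 24.5, W = min = 20.5, p = 0.811729, fail to reject H0.


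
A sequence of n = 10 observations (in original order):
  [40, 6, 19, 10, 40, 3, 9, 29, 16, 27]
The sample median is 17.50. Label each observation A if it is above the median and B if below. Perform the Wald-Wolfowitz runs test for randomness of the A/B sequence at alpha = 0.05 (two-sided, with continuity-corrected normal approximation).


Step 1: Compute median = 17.50; label A = above, B = below.
Labels in order: ABABABBABA  (n_A = 5, n_B = 5)
Step 2: Count runs R = 9.
Step 3: Under H0 (random ordering), E[R] = 2*n_A*n_B/(n_A+n_B) + 1 = 2*5*5/10 + 1 = 6.0000.
        Var[R] = 2*n_A*n_B*(2*n_A*n_B - n_A - n_B) / ((n_A+n_B)^2 * (n_A+n_B-1)) = 2000/900 = 2.2222.
        SD[R] = 1.4907.
Step 4: Continuity-corrected z = (R - 0.5 - E[R]) / SD[R] = (9 - 0.5 - 6.0000) / 1.4907 = 1.6771.
Step 5: Two-sided p-value via normal approximation = 2*(1 - Phi(|z|)) = 0.093533.
Step 6: alpha = 0.05. fail to reject H0.

R = 9, z = 1.6771, p = 0.093533, fail to reject H0.


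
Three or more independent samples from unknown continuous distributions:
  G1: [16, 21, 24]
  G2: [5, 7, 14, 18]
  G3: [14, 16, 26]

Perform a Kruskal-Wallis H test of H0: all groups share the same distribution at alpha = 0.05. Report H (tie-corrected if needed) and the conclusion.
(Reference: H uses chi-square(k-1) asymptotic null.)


Step 1: Combine all N = 10 observations and assign midranks.
sorted (value, group, rank): (5,G2,1), (7,G2,2), (14,G2,3.5), (14,G3,3.5), (16,G1,5.5), (16,G3,5.5), (18,G2,7), (21,G1,8), (24,G1,9), (26,G3,10)
Step 2: Sum ranks within each group.
R_1 = 22.5 (n_1 = 3)
R_2 = 13.5 (n_2 = 4)
R_3 = 19 (n_3 = 3)
Step 3: H = 12/(N(N+1)) * sum(R_i^2/n_i) - 3(N+1)
     = 12/(10*11) * (22.5^2/3 + 13.5^2/4 + 19^2/3) - 3*11
     = 0.109091 * 334.646 - 33
     = 3.506818.
Step 4: Ties present; correction factor C = 1 - 12/(10^3 - 10) = 0.987879. Corrected H = 3.506818 / 0.987879 = 3.549847.
Step 5: Under H0, H ~ chi^2(2); p-value = 0.169496.
Step 6: alpha = 0.05. fail to reject H0.

H = 3.5498, df = 2, p = 0.169496, fail to reject H0.


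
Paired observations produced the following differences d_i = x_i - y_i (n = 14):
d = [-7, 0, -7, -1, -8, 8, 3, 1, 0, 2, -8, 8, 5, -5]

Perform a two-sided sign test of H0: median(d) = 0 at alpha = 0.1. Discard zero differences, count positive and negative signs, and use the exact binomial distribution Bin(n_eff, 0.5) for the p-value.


Step 1: Discard zero differences. Original n = 14; n_eff = number of nonzero differences = 12.
Nonzero differences (with sign): -7, -7, -1, -8, +8, +3, +1, +2, -8, +8, +5, -5
Step 2: Count signs: positive = 6, negative = 6.
Step 3: Under H0: P(positive) = 0.5, so the number of positives S ~ Bin(12, 0.5).
Step 4: Two-sided exact p-value = sum of Bin(12,0.5) probabilities at or below the observed probability = 1.000000.
Step 5: alpha = 0.1. fail to reject H0.

n_eff = 12, pos = 6, neg = 6, p = 1.000000, fail to reject H0.


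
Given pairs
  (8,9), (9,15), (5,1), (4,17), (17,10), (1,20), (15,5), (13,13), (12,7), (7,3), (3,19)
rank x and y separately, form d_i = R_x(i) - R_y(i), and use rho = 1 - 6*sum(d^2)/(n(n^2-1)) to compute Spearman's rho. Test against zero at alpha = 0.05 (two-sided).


Step 1: Rank x and y separately (midranks; no ties here).
rank(x): 8->6, 9->7, 5->4, 4->3, 17->11, 1->1, 15->10, 13->9, 12->8, 7->5, 3->2
rank(y): 9->5, 15->8, 1->1, 17->9, 10->6, 20->11, 5->3, 13->7, 7->4, 3->2, 19->10
Step 2: d_i = R_x(i) - R_y(i); compute d_i^2.
  (6-5)^2=1, (7-8)^2=1, (4-1)^2=9, (3-9)^2=36, (11-6)^2=25, (1-11)^2=100, (10-3)^2=49, (9-7)^2=4, (8-4)^2=16, (5-2)^2=9, (2-10)^2=64
sum(d^2) = 314.
Step 3: rho = 1 - 6*314 / (11*(11^2 - 1)) = 1 - 1884/1320 = -0.427273.
Step 4: Under H0, t = rho * sqrt((n-2)/(1-rho^2)) = -1.4177 ~ t(9).
Step 5: Two-sided p-value from the t-distribution with 9 df = 0.189944.
Step 6: alpha = 0.05. fail to reject H0.

rho = -0.4273, p = 0.189944, fail to reject H0 at alpha = 0.05.


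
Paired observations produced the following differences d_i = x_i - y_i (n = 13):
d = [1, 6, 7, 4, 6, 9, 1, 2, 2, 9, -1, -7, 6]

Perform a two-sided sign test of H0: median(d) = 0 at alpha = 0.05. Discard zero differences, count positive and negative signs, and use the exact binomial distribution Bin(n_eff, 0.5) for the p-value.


Step 1: Discard zero differences. Original n = 13; n_eff = number of nonzero differences = 13.
Nonzero differences (with sign): +1, +6, +7, +4, +6, +9, +1, +2, +2, +9, -1, -7, +6
Step 2: Count signs: positive = 11, negative = 2.
Step 3: Under H0: P(positive) = 0.5, so the number of positives S ~ Bin(13, 0.5).
Step 4: Two-sided exact p-value = sum of Bin(13,0.5) probabilities at or below the observed probability = 0.022461.
Step 5: alpha = 0.05. reject H0.

n_eff = 13, pos = 11, neg = 2, p = 0.022461, reject H0.


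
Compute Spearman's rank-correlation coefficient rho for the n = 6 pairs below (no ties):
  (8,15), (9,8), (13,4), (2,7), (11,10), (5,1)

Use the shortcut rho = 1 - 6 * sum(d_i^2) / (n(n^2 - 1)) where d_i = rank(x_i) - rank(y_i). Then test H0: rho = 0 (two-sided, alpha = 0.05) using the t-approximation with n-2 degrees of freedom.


Step 1: Rank x and y separately (midranks; no ties here).
rank(x): 8->3, 9->4, 13->6, 2->1, 11->5, 5->2
rank(y): 15->6, 8->4, 4->2, 7->3, 10->5, 1->1
Step 2: d_i = R_x(i) - R_y(i); compute d_i^2.
  (3-6)^2=9, (4-4)^2=0, (6-2)^2=16, (1-3)^2=4, (5-5)^2=0, (2-1)^2=1
sum(d^2) = 30.
Step 3: rho = 1 - 6*30 / (6*(6^2 - 1)) = 1 - 180/210 = 0.142857.
Step 4: Under H0, t = rho * sqrt((n-2)/(1-rho^2)) = 0.2887 ~ t(4).
Step 5: Two-sided p-value from the t-distribution with 4 df = 0.787172.
Step 6: alpha = 0.05. fail to reject H0.

rho = 0.1429, p = 0.787172, fail to reject H0 at alpha = 0.05.


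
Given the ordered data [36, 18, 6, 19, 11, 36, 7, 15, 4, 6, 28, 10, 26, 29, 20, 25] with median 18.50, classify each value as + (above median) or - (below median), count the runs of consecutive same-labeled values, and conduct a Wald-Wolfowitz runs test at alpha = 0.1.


Step 1: Compute median = 18.50; label A = above, B = below.
Labels in order: ABBABABBBBABAAAA  (n_A = 8, n_B = 8)
Step 2: Count runs R = 9.
Step 3: Under H0 (random ordering), E[R] = 2*n_A*n_B/(n_A+n_B) + 1 = 2*8*8/16 + 1 = 9.0000.
        Var[R] = 2*n_A*n_B*(2*n_A*n_B - n_A - n_B) / ((n_A+n_B)^2 * (n_A+n_B-1)) = 14336/3840 = 3.7333.
        SD[R] = 1.9322.
Step 4: R = E[R], so z = 0 with no continuity correction.
Step 5: Two-sided p-value via normal approximation = 2*(1 - Phi(|z|)) = 1.000000.
Step 6: alpha = 0.1. fail to reject H0.

R = 9, z = 0.0000, p = 1.000000, fail to reject H0.


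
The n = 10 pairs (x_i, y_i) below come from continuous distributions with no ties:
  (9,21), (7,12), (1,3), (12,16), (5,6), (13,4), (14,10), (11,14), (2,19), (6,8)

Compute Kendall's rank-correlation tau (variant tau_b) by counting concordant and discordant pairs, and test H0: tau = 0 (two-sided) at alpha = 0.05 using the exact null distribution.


Step 1: Enumerate the 45 unordered pairs (i,j) with i<j and classify each by sign(x_j-x_i) * sign(y_j-y_i).
  (1,2):dx=-2,dy=-9->C; (1,3):dx=-8,dy=-18->C; (1,4):dx=+3,dy=-5->D; (1,5):dx=-4,dy=-15->C
  (1,6):dx=+4,dy=-17->D; (1,7):dx=+5,dy=-11->D; (1,8):dx=+2,dy=-7->D; (1,9):dx=-7,dy=-2->C
  (1,10):dx=-3,dy=-13->C; (2,3):dx=-6,dy=-9->C; (2,4):dx=+5,dy=+4->C; (2,5):dx=-2,dy=-6->C
  (2,6):dx=+6,dy=-8->D; (2,7):dx=+7,dy=-2->D; (2,8):dx=+4,dy=+2->C; (2,9):dx=-5,dy=+7->D
  (2,10):dx=-1,dy=-4->C; (3,4):dx=+11,dy=+13->C; (3,5):dx=+4,dy=+3->C; (3,6):dx=+12,dy=+1->C
  (3,7):dx=+13,dy=+7->C; (3,8):dx=+10,dy=+11->C; (3,9):dx=+1,dy=+16->C; (3,10):dx=+5,dy=+5->C
  (4,5):dx=-7,dy=-10->C; (4,6):dx=+1,dy=-12->D; (4,7):dx=+2,dy=-6->D; (4,8):dx=-1,dy=-2->C
  (4,9):dx=-10,dy=+3->D; (4,10):dx=-6,dy=-8->C; (5,6):dx=+8,dy=-2->D; (5,7):dx=+9,dy=+4->C
  (5,8):dx=+6,dy=+8->C; (5,9):dx=-3,dy=+13->D; (5,10):dx=+1,dy=+2->C; (6,7):dx=+1,dy=+6->C
  (6,8):dx=-2,dy=+10->D; (6,9):dx=-11,dy=+15->D; (6,10):dx=-7,dy=+4->D; (7,8):dx=-3,dy=+4->D
  (7,9):dx=-12,dy=+9->D; (7,10):dx=-8,dy=-2->C; (8,9):dx=-9,dy=+5->D; (8,10):dx=-5,dy=-6->C
  (9,10):dx=+4,dy=-11->D
Step 2: C = 26, D = 19, total pairs = 45.
Step 3: tau = (C - D)/(n(n-1)/2) = (26 - 19)/45 = 0.155556.
Step 4: Exact two-sided p-value (enumerate n! = 3628800 permutations of y under H0): p = 0.600654.
Step 5: alpha = 0.05. fail to reject H0.

tau_b = 0.1556 (C=26, D=19), p = 0.600654, fail to reject H0.


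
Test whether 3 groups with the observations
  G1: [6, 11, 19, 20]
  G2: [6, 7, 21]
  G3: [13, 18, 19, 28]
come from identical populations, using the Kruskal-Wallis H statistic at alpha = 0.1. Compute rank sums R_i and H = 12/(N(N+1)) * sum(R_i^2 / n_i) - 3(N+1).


Step 1: Combine all N = 11 observations and assign midranks.
sorted (value, group, rank): (6,G1,1.5), (6,G2,1.5), (7,G2,3), (11,G1,4), (13,G3,5), (18,G3,6), (19,G1,7.5), (19,G3,7.5), (20,G1,9), (21,G2,10), (28,G3,11)
Step 2: Sum ranks within each group.
R_1 = 22 (n_1 = 4)
R_2 = 14.5 (n_2 = 3)
R_3 = 29.5 (n_3 = 4)
Step 3: H = 12/(N(N+1)) * sum(R_i^2/n_i) - 3(N+1)
     = 12/(11*12) * (22^2/4 + 14.5^2/3 + 29.5^2/4) - 3*12
     = 0.090909 * 408.646 - 36
     = 1.149621.
Step 4: Ties present; correction factor C = 1 - 12/(11^3 - 11) = 0.990909. Corrected H = 1.149621 / 0.990909 = 1.160168.
Step 5: Under H0, H ~ chi^2(2); p-value = 0.559851.
Step 6: alpha = 0.1. fail to reject H0.

H = 1.1602, df = 2, p = 0.559851, fail to reject H0.


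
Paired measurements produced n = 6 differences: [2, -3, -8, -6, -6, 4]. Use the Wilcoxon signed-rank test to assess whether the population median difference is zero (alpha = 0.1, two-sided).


Step 1: Drop any zero differences (none here) and take |d_i|.
|d| = [2, 3, 8, 6, 6, 4]
Step 2: Midrank |d_i| (ties get averaged ranks).
ranks: |2|->1, |3|->2, |8|->6, |6|->4.5, |6|->4.5, |4|->3
Step 3: Attach original signs; sum ranks with positive sign and with negative sign.
W+ = 1 + 3 = 4
W- = 2 + 6 + 4.5 + 4.5 = 17
(Check: W+ + W- = 21 should equal n(n+1)/2 = 21.)
Step 4: Test statistic W = min(W+, W-) = 4.
Step 5: Ties in |d|, so use the tie-corrected normal approximation.
        E[W] = n(n+1)/4 = 6*7/4 = 10.5.
        Tie groups: |d|=6 (t=2); sum(t^3 - t) = 6.
        Var[W] = n(n+1)(2n+1)/24 - sum(t^3-t)/48 = 546/24 - 6/48 = 22.625.
        z = (W - E[W]) / sqrt(Var[W]) = (4 - 10.5) / 4.7566 = -1.3665.
        Two-sided p = 2*Phi(z) = 0.171773.
Step 6: alpha = 0.1. fail to reject H0.

W+ = 4, W- = 17, W = min = 4, p = 0.171773, fail to reject H0.


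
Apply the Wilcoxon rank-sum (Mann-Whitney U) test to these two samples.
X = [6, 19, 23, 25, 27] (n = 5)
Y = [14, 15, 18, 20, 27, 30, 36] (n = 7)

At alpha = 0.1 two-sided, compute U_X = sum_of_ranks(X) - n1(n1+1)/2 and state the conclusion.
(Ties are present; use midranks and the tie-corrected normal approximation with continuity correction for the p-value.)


Step 1: Combine and sort all 12 observations; assign midranks.
sorted (value, group): (6,X), (14,Y), (15,Y), (18,Y), (19,X), (20,Y), (23,X), (25,X), (27,X), (27,Y), (30,Y), (36,Y)
ranks: 6->1, 14->2, 15->3, 18->4, 19->5, 20->6, 23->7, 25->8, 27->9.5, 27->9.5, 30->11, 36->12
Step 2: Rank sum for X: R1 = 1 + 5 + 7 + 8 + 9.5 = 30.5.
Step 3: U_X = R1 - n1(n1+1)/2 = 30.5 - 5*6/2 = 30.5 - 15 = 15.5.
       U_Y = n1*n2 - U_X = 35 - 15.5 = 19.5.
Step 4: Ties are present, so use the tie-corrected normal approximation (with continuity correction) for the p-value.
Step 5: p-value = 0.807210; compare to alpha = 0.1. fail to reject H0.

U_X = 15.5, p = 0.807210, fail to reject H0 at alpha = 0.1.


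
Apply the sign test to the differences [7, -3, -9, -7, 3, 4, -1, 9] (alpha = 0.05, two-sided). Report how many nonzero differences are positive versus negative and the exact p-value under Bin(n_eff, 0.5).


Step 1: Discard zero differences. Original n = 8; n_eff = number of nonzero differences = 8.
Nonzero differences (with sign): +7, -3, -9, -7, +3, +4, -1, +9
Step 2: Count signs: positive = 4, negative = 4.
Step 3: Under H0: P(positive) = 0.5, so the number of positives S ~ Bin(8, 0.5).
Step 4: Two-sided exact p-value = sum of Bin(8,0.5) probabilities at or below the observed probability = 1.000000.
Step 5: alpha = 0.05. fail to reject H0.

n_eff = 8, pos = 4, neg = 4, p = 1.000000, fail to reject H0.


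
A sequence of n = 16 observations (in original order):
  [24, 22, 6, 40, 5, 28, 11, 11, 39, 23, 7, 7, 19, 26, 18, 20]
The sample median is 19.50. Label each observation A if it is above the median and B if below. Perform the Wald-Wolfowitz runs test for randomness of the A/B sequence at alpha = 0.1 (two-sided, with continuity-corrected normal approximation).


Step 1: Compute median = 19.50; label A = above, B = below.
Labels in order: AABABABBAABBBABA  (n_A = 8, n_B = 8)
Step 2: Count runs R = 11.
Step 3: Under H0 (random ordering), E[R] = 2*n_A*n_B/(n_A+n_B) + 1 = 2*8*8/16 + 1 = 9.0000.
        Var[R] = 2*n_A*n_B*(2*n_A*n_B - n_A - n_B) / ((n_A+n_B)^2 * (n_A+n_B-1)) = 14336/3840 = 3.7333.
        SD[R] = 1.9322.
Step 4: Continuity-corrected z = (R - 0.5 - E[R]) / SD[R] = (11 - 0.5 - 9.0000) / 1.9322 = 0.7763.
Step 5: Two-sided p-value via normal approximation = 2*(1 - Phi(|z|)) = 0.437558.
Step 6: alpha = 0.1. fail to reject H0.

R = 11, z = 0.7763, p = 0.437558, fail to reject H0.


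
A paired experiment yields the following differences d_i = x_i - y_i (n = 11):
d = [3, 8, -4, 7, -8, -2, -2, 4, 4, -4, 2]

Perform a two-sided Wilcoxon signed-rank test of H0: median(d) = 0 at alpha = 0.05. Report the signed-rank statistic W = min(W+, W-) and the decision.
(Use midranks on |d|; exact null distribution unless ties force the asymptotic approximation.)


Step 1: Drop any zero differences (none here) and take |d_i|.
|d| = [3, 8, 4, 7, 8, 2, 2, 4, 4, 4, 2]
Step 2: Midrank |d_i| (ties get averaged ranks).
ranks: |3|->4, |8|->10.5, |4|->6.5, |7|->9, |8|->10.5, |2|->2, |2|->2, |4|->6.5, |4|->6.5, |4|->6.5, |2|->2
Step 3: Attach original signs; sum ranks with positive sign and with negative sign.
W+ = 4 + 10.5 + 9 + 6.5 + 6.5 + 2 = 38.5
W- = 6.5 + 10.5 + 2 + 2 + 6.5 = 27.5
(Check: W+ + W- = 66 should equal n(n+1)/2 = 66.)
Step 4: Test statistic W = min(W+, W-) = 27.5.
Step 5: Ties in |d|, so use the tie-corrected normal approximation.
        E[W] = n(n+1)/4 = 11*12/4 = 33.
        Tie groups: |d|=2 (t=3), |d|=4 (t=4), |d|=8 (t=2); sum(t^3 - t) = 90.
        Var[W] = n(n+1)(2n+1)/24 - sum(t^3-t)/48 = 3036/24 - 90/48 = 124.625.
        z = (W - E[W]) / sqrt(Var[W]) = (27.5 - 33) / 11.1636 = -0.4927.
        Two-sided p = 2*Phi(z) = 0.622243.
Step 6: alpha = 0.05. fail to reject H0.

W+ = 38.5, W- = 27.5, W = min = 27.5, p = 0.622243, fail to reject H0.


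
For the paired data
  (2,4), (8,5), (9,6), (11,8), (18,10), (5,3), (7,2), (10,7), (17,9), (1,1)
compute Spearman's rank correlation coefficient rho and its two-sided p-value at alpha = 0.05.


Step 1: Rank x and y separately (midranks; no ties here).
rank(x): 2->2, 8->5, 9->6, 11->8, 18->10, 5->3, 7->4, 10->7, 17->9, 1->1
rank(y): 4->4, 5->5, 6->6, 8->8, 10->10, 3->3, 2->2, 7->7, 9->9, 1->1
Step 2: d_i = R_x(i) - R_y(i); compute d_i^2.
  (2-4)^2=4, (5-5)^2=0, (6-6)^2=0, (8-8)^2=0, (10-10)^2=0, (3-3)^2=0, (4-2)^2=4, (7-7)^2=0, (9-9)^2=0, (1-1)^2=0
sum(d^2) = 8.
Step 3: rho = 1 - 6*8 / (10*(10^2 - 1)) = 1 - 48/990 = 0.951515.
Step 4: Under H0, t = rho * sqrt((n-2)/(1-rho^2)) = 8.7493 ~ t(8).
Step 5: Two-sided p-value from the t-distribution with 8 df = 0.000023.
Step 6: alpha = 0.05. reject H0.

rho = 0.9515, p = 0.000023, reject H0 at alpha = 0.05.


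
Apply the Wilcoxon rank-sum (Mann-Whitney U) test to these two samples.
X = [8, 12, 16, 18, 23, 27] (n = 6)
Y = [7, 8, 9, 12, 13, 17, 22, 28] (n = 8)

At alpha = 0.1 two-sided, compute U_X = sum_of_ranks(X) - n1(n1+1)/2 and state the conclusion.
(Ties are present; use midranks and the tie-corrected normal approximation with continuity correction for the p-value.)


Step 1: Combine and sort all 14 observations; assign midranks.
sorted (value, group): (7,Y), (8,X), (8,Y), (9,Y), (12,X), (12,Y), (13,Y), (16,X), (17,Y), (18,X), (22,Y), (23,X), (27,X), (28,Y)
ranks: 7->1, 8->2.5, 8->2.5, 9->4, 12->5.5, 12->5.5, 13->7, 16->8, 17->9, 18->10, 22->11, 23->12, 27->13, 28->14
Step 2: Rank sum for X: R1 = 2.5 + 5.5 + 8 + 10 + 12 + 13 = 51.
Step 3: U_X = R1 - n1(n1+1)/2 = 51 - 6*7/2 = 51 - 21 = 30.
       U_Y = n1*n2 - U_X = 48 - 30 = 18.
Step 4: Ties are present, so use the tie-corrected normal approximation (with continuity correction) for the p-value.
Step 5: p-value = 0.476705; compare to alpha = 0.1. fail to reject H0.

U_X = 30, p = 0.476705, fail to reject H0 at alpha = 0.1.


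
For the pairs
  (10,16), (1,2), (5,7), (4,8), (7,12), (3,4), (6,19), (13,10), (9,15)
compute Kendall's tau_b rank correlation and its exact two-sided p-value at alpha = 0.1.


Step 1: Enumerate the 36 unordered pairs (i,j) with i<j and classify each by sign(x_j-x_i) * sign(y_j-y_i).
  (1,2):dx=-9,dy=-14->C; (1,3):dx=-5,dy=-9->C; (1,4):dx=-6,dy=-8->C; (1,5):dx=-3,dy=-4->C
  (1,6):dx=-7,dy=-12->C; (1,7):dx=-4,dy=+3->D; (1,8):dx=+3,dy=-6->D; (1,9):dx=-1,dy=-1->C
  (2,3):dx=+4,dy=+5->C; (2,4):dx=+3,dy=+6->C; (2,5):dx=+6,dy=+10->C; (2,6):dx=+2,dy=+2->C
  (2,7):dx=+5,dy=+17->C; (2,8):dx=+12,dy=+8->C; (2,9):dx=+8,dy=+13->C; (3,4):dx=-1,dy=+1->D
  (3,5):dx=+2,dy=+5->C; (3,6):dx=-2,dy=-3->C; (3,7):dx=+1,dy=+12->C; (3,8):dx=+8,dy=+3->C
  (3,9):dx=+4,dy=+8->C; (4,5):dx=+3,dy=+4->C; (4,6):dx=-1,dy=-4->C; (4,7):dx=+2,dy=+11->C
  (4,8):dx=+9,dy=+2->C; (4,9):dx=+5,dy=+7->C; (5,6):dx=-4,dy=-8->C; (5,7):dx=-1,dy=+7->D
  (5,8):dx=+6,dy=-2->D; (5,9):dx=+2,dy=+3->C; (6,7):dx=+3,dy=+15->C; (6,8):dx=+10,dy=+6->C
  (6,9):dx=+6,dy=+11->C; (7,8):dx=+7,dy=-9->D; (7,9):dx=+3,dy=-4->D; (8,9):dx=-4,dy=+5->D
Step 2: C = 28, D = 8, total pairs = 36.
Step 3: tau = (C - D)/(n(n-1)/2) = (28 - 8)/36 = 0.555556.
Step 4: Exact two-sided p-value (enumerate n! = 362880 permutations of y under H0): p = 0.044615.
Step 5: alpha = 0.1. reject H0.

tau_b = 0.5556 (C=28, D=8), p = 0.044615, reject H0.


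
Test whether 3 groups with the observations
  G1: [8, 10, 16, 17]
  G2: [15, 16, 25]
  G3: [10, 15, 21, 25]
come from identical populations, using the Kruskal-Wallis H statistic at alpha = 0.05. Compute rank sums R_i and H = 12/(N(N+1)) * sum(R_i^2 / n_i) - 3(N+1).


Step 1: Combine all N = 11 observations and assign midranks.
sorted (value, group, rank): (8,G1,1), (10,G1,2.5), (10,G3,2.5), (15,G2,4.5), (15,G3,4.5), (16,G1,6.5), (16,G2,6.5), (17,G1,8), (21,G3,9), (25,G2,10.5), (25,G3,10.5)
Step 2: Sum ranks within each group.
R_1 = 18 (n_1 = 4)
R_2 = 21.5 (n_2 = 3)
R_3 = 26.5 (n_3 = 4)
Step 3: H = 12/(N(N+1)) * sum(R_i^2/n_i) - 3(N+1)
     = 12/(11*12) * (18^2/4 + 21.5^2/3 + 26.5^2/4) - 3*12
     = 0.090909 * 410.646 - 36
     = 1.331439.
Step 4: Ties present; correction factor C = 1 - 24/(11^3 - 11) = 0.981818. Corrected H = 1.331439 / 0.981818 = 1.356096.
Step 5: Under H0, H ~ chi^2(2); p-value = 0.507607.
Step 6: alpha = 0.05. fail to reject H0.

H = 1.3561, df = 2, p = 0.507607, fail to reject H0.


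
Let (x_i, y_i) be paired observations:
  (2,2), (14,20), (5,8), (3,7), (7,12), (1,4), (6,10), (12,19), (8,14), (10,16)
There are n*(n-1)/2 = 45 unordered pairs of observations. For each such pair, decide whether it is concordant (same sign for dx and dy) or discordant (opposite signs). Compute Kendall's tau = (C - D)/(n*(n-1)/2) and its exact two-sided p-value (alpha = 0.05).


Step 1: Enumerate the 45 unordered pairs (i,j) with i<j and classify each by sign(x_j-x_i) * sign(y_j-y_i).
  (1,2):dx=+12,dy=+18->C; (1,3):dx=+3,dy=+6->C; (1,4):dx=+1,dy=+5->C; (1,5):dx=+5,dy=+10->C
  (1,6):dx=-1,dy=+2->D; (1,7):dx=+4,dy=+8->C; (1,8):dx=+10,dy=+17->C; (1,9):dx=+6,dy=+12->C
  (1,10):dx=+8,dy=+14->C; (2,3):dx=-9,dy=-12->C; (2,4):dx=-11,dy=-13->C; (2,5):dx=-7,dy=-8->C
  (2,6):dx=-13,dy=-16->C; (2,7):dx=-8,dy=-10->C; (2,8):dx=-2,dy=-1->C; (2,9):dx=-6,dy=-6->C
  (2,10):dx=-4,dy=-4->C; (3,4):dx=-2,dy=-1->C; (3,5):dx=+2,dy=+4->C; (3,6):dx=-4,dy=-4->C
  (3,7):dx=+1,dy=+2->C; (3,8):dx=+7,dy=+11->C; (3,9):dx=+3,dy=+6->C; (3,10):dx=+5,dy=+8->C
  (4,5):dx=+4,dy=+5->C; (4,6):dx=-2,dy=-3->C; (4,7):dx=+3,dy=+3->C; (4,8):dx=+9,dy=+12->C
  (4,9):dx=+5,dy=+7->C; (4,10):dx=+7,dy=+9->C; (5,6):dx=-6,dy=-8->C; (5,7):dx=-1,dy=-2->C
  (5,8):dx=+5,dy=+7->C; (5,9):dx=+1,dy=+2->C; (5,10):dx=+3,dy=+4->C; (6,7):dx=+5,dy=+6->C
  (6,8):dx=+11,dy=+15->C; (6,9):dx=+7,dy=+10->C; (6,10):dx=+9,dy=+12->C; (7,8):dx=+6,dy=+9->C
  (7,9):dx=+2,dy=+4->C; (7,10):dx=+4,dy=+6->C; (8,9):dx=-4,dy=-5->C; (8,10):dx=-2,dy=-3->C
  (9,10):dx=+2,dy=+2->C
Step 2: C = 44, D = 1, total pairs = 45.
Step 3: tau = (C - D)/(n(n-1)/2) = (44 - 1)/45 = 0.955556.
Step 4: Exact two-sided p-value (enumerate n! = 3628800 permutations of y under H0): p = 0.000006.
Step 5: alpha = 0.05. reject H0.

tau_b = 0.9556 (C=44, D=1), p = 0.000006, reject H0.


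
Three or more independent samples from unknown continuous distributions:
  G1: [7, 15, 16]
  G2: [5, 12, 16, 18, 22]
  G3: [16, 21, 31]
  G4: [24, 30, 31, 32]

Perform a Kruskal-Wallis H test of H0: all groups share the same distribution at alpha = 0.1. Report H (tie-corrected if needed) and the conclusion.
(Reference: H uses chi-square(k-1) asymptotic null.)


Step 1: Combine all N = 15 observations and assign midranks.
sorted (value, group, rank): (5,G2,1), (7,G1,2), (12,G2,3), (15,G1,4), (16,G1,6), (16,G2,6), (16,G3,6), (18,G2,8), (21,G3,9), (22,G2,10), (24,G4,11), (30,G4,12), (31,G3,13.5), (31,G4,13.5), (32,G4,15)
Step 2: Sum ranks within each group.
R_1 = 12 (n_1 = 3)
R_2 = 28 (n_2 = 5)
R_3 = 28.5 (n_3 = 3)
R_4 = 51.5 (n_4 = 4)
Step 3: H = 12/(N(N+1)) * sum(R_i^2/n_i) - 3(N+1)
     = 12/(15*16) * (12^2/3 + 28^2/5 + 28.5^2/3 + 51.5^2/4) - 3*16
     = 0.050000 * 1138.61 - 48
     = 8.930625.
Step 4: Ties present; correction factor C = 1 - 30/(15^3 - 15) = 0.991071. Corrected H = 8.930625 / 0.991071 = 9.011081.
Step 5: Under H0, H ~ chi^2(3); p-value = 0.029144.
Step 6: alpha = 0.1. reject H0.

H = 9.0111, df = 3, p = 0.029144, reject H0.


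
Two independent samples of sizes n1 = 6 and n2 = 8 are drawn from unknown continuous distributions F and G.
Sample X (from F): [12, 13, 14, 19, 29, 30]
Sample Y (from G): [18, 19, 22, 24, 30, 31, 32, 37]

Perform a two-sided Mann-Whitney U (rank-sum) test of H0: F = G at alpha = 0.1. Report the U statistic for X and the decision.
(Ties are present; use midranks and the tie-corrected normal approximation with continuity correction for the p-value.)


Step 1: Combine and sort all 14 observations; assign midranks.
sorted (value, group): (12,X), (13,X), (14,X), (18,Y), (19,X), (19,Y), (22,Y), (24,Y), (29,X), (30,X), (30,Y), (31,Y), (32,Y), (37,Y)
ranks: 12->1, 13->2, 14->3, 18->4, 19->5.5, 19->5.5, 22->7, 24->8, 29->9, 30->10.5, 30->10.5, 31->12, 32->13, 37->14
Step 2: Rank sum for X: R1 = 1 + 2 + 3 + 5.5 + 9 + 10.5 = 31.
Step 3: U_X = R1 - n1(n1+1)/2 = 31 - 6*7/2 = 31 - 21 = 10.
       U_Y = n1*n2 - U_X = 48 - 10 = 38.
Step 4: Ties are present, so use the tie-corrected normal approximation (with continuity correction) for the p-value.
Step 5: p-value = 0.080692; compare to alpha = 0.1. reject H0.

U_X = 10, p = 0.080692, reject H0 at alpha = 0.1.


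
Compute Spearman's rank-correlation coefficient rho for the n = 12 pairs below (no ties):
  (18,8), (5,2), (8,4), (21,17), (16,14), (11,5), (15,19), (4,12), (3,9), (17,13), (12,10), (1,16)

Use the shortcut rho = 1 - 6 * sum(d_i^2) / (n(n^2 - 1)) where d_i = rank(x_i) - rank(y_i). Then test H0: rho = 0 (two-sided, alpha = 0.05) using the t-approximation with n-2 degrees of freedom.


Step 1: Rank x and y separately (midranks; no ties here).
rank(x): 18->11, 5->4, 8->5, 21->12, 16->9, 11->6, 15->8, 4->3, 3->2, 17->10, 12->7, 1->1
rank(y): 8->4, 2->1, 4->2, 17->11, 14->9, 5->3, 19->12, 12->7, 9->5, 13->8, 10->6, 16->10
Step 2: d_i = R_x(i) - R_y(i); compute d_i^2.
  (11-4)^2=49, (4-1)^2=9, (5-2)^2=9, (12-11)^2=1, (9-9)^2=0, (6-3)^2=9, (8-12)^2=16, (3-7)^2=16, (2-5)^2=9, (10-8)^2=4, (7-6)^2=1, (1-10)^2=81
sum(d^2) = 204.
Step 3: rho = 1 - 6*204 / (12*(12^2 - 1)) = 1 - 1224/1716 = 0.286713.
Step 4: Under H0, t = rho * sqrt((n-2)/(1-rho^2)) = 0.9464 ~ t(10).
Step 5: Two-sided p-value from the t-distribution with 10 df = 0.366251.
Step 6: alpha = 0.05. fail to reject H0.

rho = 0.2867, p = 0.366251, fail to reject H0 at alpha = 0.05.


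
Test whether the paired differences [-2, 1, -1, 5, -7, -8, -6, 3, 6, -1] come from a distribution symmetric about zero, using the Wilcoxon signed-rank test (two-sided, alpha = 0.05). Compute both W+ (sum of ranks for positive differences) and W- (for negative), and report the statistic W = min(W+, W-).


Step 1: Drop any zero differences (none here) and take |d_i|.
|d| = [2, 1, 1, 5, 7, 8, 6, 3, 6, 1]
Step 2: Midrank |d_i| (ties get averaged ranks).
ranks: |2|->4, |1|->2, |1|->2, |5|->6, |7|->9, |8|->10, |6|->7.5, |3|->5, |6|->7.5, |1|->2
Step 3: Attach original signs; sum ranks with positive sign and with negative sign.
W+ = 2 + 6 + 5 + 7.5 = 20.5
W- = 4 + 2 + 9 + 10 + 7.5 + 2 = 34.5
(Check: W+ + W- = 55 should equal n(n+1)/2 = 55.)
Step 4: Test statistic W = min(W+, W-) = 20.5.
Step 5: Ties in |d|, so use the tie-corrected normal approximation.
        E[W] = n(n+1)/4 = 10*11/4 = 27.5.
        Tie groups: |d|=1 (t=3), |d|=6 (t=2); sum(t^3 - t) = 30.
        Var[W] = n(n+1)(2n+1)/24 - sum(t^3-t)/48 = 2310/24 - 30/48 = 95.625.
        z = (W - E[W]) / sqrt(Var[W]) = (20.5 - 27.5) / 9.7788 = -0.7158.
        Two-sided p = 2*Phi(z) = 0.474094.
Step 6: alpha = 0.05. fail to reject H0.

W+ = 20.5, W- = 34.5, W = min = 20.5, p = 0.474094, fail to reject H0.


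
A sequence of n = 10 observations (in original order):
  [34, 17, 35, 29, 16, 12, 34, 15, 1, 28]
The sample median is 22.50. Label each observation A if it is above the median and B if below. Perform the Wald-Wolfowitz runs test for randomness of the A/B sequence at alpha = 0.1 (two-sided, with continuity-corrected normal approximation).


Step 1: Compute median = 22.50; label A = above, B = below.
Labels in order: ABAABBABBA  (n_A = 5, n_B = 5)
Step 2: Count runs R = 7.
Step 3: Under H0 (random ordering), E[R] = 2*n_A*n_B/(n_A+n_B) + 1 = 2*5*5/10 + 1 = 6.0000.
        Var[R] = 2*n_A*n_B*(2*n_A*n_B - n_A - n_B) / ((n_A+n_B)^2 * (n_A+n_B-1)) = 2000/900 = 2.2222.
        SD[R] = 1.4907.
Step 4: Continuity-corrected z = (R - 0.5 - E[R]) / SD[R] = (7 - 0.5 - 6.0000) / 1.4907 = 0.3354.
Step 5: Two-sided p-value via normal approximation = 2*(1 - Phi(|z|)) = 0.737316.
Step 6: alpha = 0.1. fail to reject H0.

R = 7, z = 0.3354, p = 0.737316, fail to reject H0.


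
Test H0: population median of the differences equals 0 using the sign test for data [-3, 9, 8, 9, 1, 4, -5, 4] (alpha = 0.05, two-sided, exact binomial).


Step 1: Discard zero differences. Original n = 8; n_eff = number of nonzero differences = 8.
Nonzero differences (with sign): -3, +9, +8, +9, +1, +4, -5, +4
Step 2: Count signs: positive = 6, negative = 2.
Step 3: Under H0: P(positive) = 0.5, so the number of positives S ~ Bin(8, 0.5).
Step 4: Two-sided exact p-value = sum of Bin(8,0.5) probabilities at or below the observed probability = 0.289062.
Step 5: alpha = 0.05. fail to reject H0.

n_eff = 8, pos = 6, neg = 2, p = 0.289062, fail to reject H0.


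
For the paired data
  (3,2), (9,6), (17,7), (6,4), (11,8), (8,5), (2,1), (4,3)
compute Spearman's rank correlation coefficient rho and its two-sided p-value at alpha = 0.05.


Step 1: Rank x and y separately (midranks; no ties here).
rank(x): 3->2, 9->6, 17->8, 6->4, 11->7, 8->5, 2->1, 4->3
rank(y): 2->2, 6->6, 7->7, 4->4, 8->8, 5->5, 1->1, 3->3
Step 2: d_i = R_x(i) - R_y(i); compute d_i^2.
  (2-2)^2=0, (6-6)^2=0, (8-7)^2=1, (4-4)^2=0, (7-8)^2=1, (5-5)^2=0, (1-1)^2=0, (3-3)^2=0
sum(d^2) = 2.
Step 3: rho = 1 - 6*2 / (8*(8^2 - 1)) = 1 - 12/504 = 0.976190.
Step 4: Under H0, t = rho * sqrt((n-2)/(1-rho^2)) = 11.0235 ~ t(6).
Step 5: Two-sided p-value from the t-distribution with 6 df = 0.000033.
Step 6: alpha = 0.05. reject H0.

rho = 0.9762, p = 0.000033, reject H0 at alpha = 0.05.


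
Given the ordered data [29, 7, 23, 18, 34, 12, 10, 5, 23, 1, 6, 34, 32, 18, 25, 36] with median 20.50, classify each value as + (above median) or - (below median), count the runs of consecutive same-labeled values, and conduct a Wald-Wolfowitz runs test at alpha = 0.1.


Step 1: Compute median = 20.50; label A = above, B = below.
Labels in order: ABABABBBABBAABAA  (n_A = 8, n_B = 8)
Step 2: Count runs R = 11.
Step 3: Under H0 (random ordering), E[R] = 2*n_A*n_B/(n_A+n_B) + 1 = 2*8*8/16 + 1 = 9.0000.
        Var[R] = 2*n_A*n_B*(2*n_A*n_B - n_A - n_B) / ((n_A+n_B)^2 * (n_A+n_B-1)) = 14336/3840 = 3.7333.
        SD[R] = 1.9322.
Step 4: Continuity-corrected z = (R - 0.5 - E[R]) / SD[R] = (11 - 0.5 - 9.0000) / 1.9322 = 0.7763.
Step 5: Two-sided p-value via normal approximation = 2*(1 - Phi(|z|)) = 0.437558.
Step 6: alpha = 0.1. fail to reject H0.

R = 11, z = 0.7763, p = 0.437558, fail to reject H0.


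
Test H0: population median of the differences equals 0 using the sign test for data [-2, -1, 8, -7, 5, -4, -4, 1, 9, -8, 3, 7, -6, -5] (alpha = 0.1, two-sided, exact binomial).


Step 1: Discard zero differences. Original n = 14; n_eff = number of nonzero differences = 14.
Nonzero differences (with sign): -2, -1, +8, -7, +5, -4, -4, +1, +9, -8, +3, +7, -6, -5
Step 2: Count signs: positive = 6, negative = 8.
Step 3: Under H0: P(positive) = 0.5, so the number of positives S ~ Bin(14, 0.5).
Step 4: Two-sided exact p-value = sum of Bin(14,0.5) probabilities at or below the observed probability = 0.790527.
Step 5: alpha = 0.1. fail to reject H0.

n_eff = 14, pos = 6, neg = 8, p = 0.790527, fail to reject H0.


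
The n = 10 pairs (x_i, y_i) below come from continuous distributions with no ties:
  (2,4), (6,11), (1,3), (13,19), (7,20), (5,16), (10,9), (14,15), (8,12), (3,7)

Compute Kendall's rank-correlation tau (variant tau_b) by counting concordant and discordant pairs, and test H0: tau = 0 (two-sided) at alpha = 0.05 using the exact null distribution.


Step 1: Enumerate the 45 unordered pairs (i,j) with i<j and classify each by sign(x_j-x_i) * sign(y_j-y_i).
  (1,2):dx=+4,dy=+7->C; (1,3):dx=-1,dy=-1->C; (1,4):dx=+11,dy=+15->C; (1,5):dx=+5,dy=+16->C
  (1,6):dx=+3,dy=+12->C; (1,7):dx=+8,dy=+5->C; (1,8):dx=+12,dy=+11->C; (1,9):dx=+6,dy=+8->C
  (1,10):dx=+1,dy=+3->C; (2,3):dx=-5,dy=-8->C; (2,4):dx=+7,dy=+8->C; (2,5):dx=+1,dy=+9->C
  (2,6):dx=-1,dy=+5->D; (2,7):dx=+4,dy=-2->D; (2,8):dx=+8,dy=+4->C; (2,9):dx=+2,dy=+1->C
  (2,10):dx=-3,dy=-4->C; (3,4):dx=+12,dy=+16->C; (3,5):dx=+6,dy=+17->C; (3,6):dx=+4,dy=+13->C
  (3,7):dx=+9,dy=+6->C; (3,8):dx=+13,dy=+12->C; (3,9):dx=+7,dy=+9->C; (3,10):dx=+2,dy=+4->C
  (4,5):dx=-6,dy=+1->D; (4,6):dx=-8,dy=-3->C; (4,7):dx=-3,dy=-10->C; (4,8):dx=+1,dy=-4->D
  (4,9):dx=-5,dy=-7->C; (4,10):dx=-10,dy=-12->C; (5,6):dx=-2,dy=-4->C; (5,7):dx=+3,dy=-11->D
  (5,8):dx=+7,dy=-5->D; (5,9):dx=+1,dy=-8->D; (5,10):dx=-4,dy=-13->C; (6,7):dx=+5,dy=-7->D
  (6,8):dx=+9,dy=-1->D; (6,9):dx=+3,dy=-4->D; (6,10):dx=-2,dy=-9->C; (7,8):dx=+4,dy=+6->C
  (7,9):dx=-2,dy=+3->D; (7,10):dx=-7,dy=-2->C; (8,9):dx=-6,dy=-3->C; (8,10):dx=-11,dy=-8->C
  (9,10):dx=-5,dy=-5->C
Step 2: C = 34, D = 11, total pairs = 45.
Step 3: tau = (C - D)/(n(n-1)/2) = (34 - 11)/45 = 0.511111.
Step 4: Exact two-sided p-value (enumerate n! = 3628800 permutations of y under H0): p = 0.046623.
Step 5: alpha = 0.05. reject H0.

tau_b = 0.5111 (C=34, D=11), p = 0.046623, reject H0.


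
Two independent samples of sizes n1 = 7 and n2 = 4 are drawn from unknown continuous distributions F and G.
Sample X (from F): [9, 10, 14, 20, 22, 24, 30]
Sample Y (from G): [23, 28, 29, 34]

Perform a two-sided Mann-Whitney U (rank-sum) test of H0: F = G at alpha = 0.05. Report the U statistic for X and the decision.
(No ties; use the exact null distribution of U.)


Step 1: Combine and sort all 11 observations; assign midranks.
sorted (value, group): (9,X), (10,X), (14,X), (20,X), (22,X), (23,Y), (24,X), (28,Y), (29,Y), (30,X), (34,Y)
ranks: 9->1, 10->2, 14->3, 20->4, 22->5, 23->6, 24->7, 28->8, 29->9, 30->10, 34->11
Step 2: Rank sum for X: R1 = 1 + 2 + 3 + 4 + 5 + 7 + 10 = 32.
Step 3: U_X = R1 - n1(n1+1)/2 = 32 - 7*8/2 = 32 - 28 = 4.
       U_Y = n1*n2 - U_X = 28 - 4 = 24.
Step 4: No ties, so the exact null distribution of U (based on enumerating the C(11,7) = 330 equally likely rank assignments) gives the two-sided p-value.
Step 5: p-value = 0.072727; compare to alpha = 0.05. fail to reject H0.

U_X = 4, p = 0.072727, fail to reject H0 at alpha = 0.05.


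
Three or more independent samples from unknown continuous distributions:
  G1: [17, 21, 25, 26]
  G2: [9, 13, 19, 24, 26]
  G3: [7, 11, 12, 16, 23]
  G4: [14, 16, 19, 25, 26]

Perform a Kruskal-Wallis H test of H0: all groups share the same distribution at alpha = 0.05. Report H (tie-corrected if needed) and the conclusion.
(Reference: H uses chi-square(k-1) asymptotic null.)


Step 1: Combine all N = 19 observations and assign midranks.
sorted (value, group, rank): (7,G3,1), (9,G2,2), (11,G3,3), (12,G3,4), (13,G2,5), (14,G4,6), (16,G3,7.5), (16,G4,7.5), (17,G1,9), (19,G2,10.5), (19,G4,10.5), (21,G1,12), (23,G3,13), (24,G2,14), (25,G1,15.5), (25,G4,15.5), (26,G1,18), (26,G2,18), (26,G4,18)
Step 2: Sum ranks within each group.
R_1 = 54.5 (n_1 = 4)
R_2 = 49.5 (n_2 = 5)
R_3 = 28.5 (n_3 = 5)
R_4 = 57.5 (n_4 = 5)
Step 3: H = 12/(N(N+1)) * sum(R_i^2/n_i) - 3(N+1)
     = 12/(19*20) * (54.5^2/4 + 49.5^2/5 + 28.5^2/5 + 57.5^2/5) - 3*20
     = 0.031579 * 2056.31 - 60
     = 4.936184.
Step 4: Ties present; correction factor C = 1 - 42/(19^3 - 19) = 0.993860. Corrected H = 4.936184 / 0.993860 = 4.966681.
Step 5: Under H0, H ~ chi^2(3); p-value = 0.174253.
Step 6: alpha = 0.05. fail to reject H0.

H = 4.9667, df = 3, p = 0.174253, fail to reject H0.


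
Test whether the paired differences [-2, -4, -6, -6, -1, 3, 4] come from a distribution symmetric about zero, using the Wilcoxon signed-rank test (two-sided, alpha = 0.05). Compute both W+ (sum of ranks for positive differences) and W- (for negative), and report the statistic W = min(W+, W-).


Step 1: Drop any zero differences (none here) and take |d_i|.
|d| = [2, 4, 6, 6, 1, 3, 4]
Step 2: Midrank |d_i| (ties get averaged ranks).
ranks: |2|->2, |4|->4.5, |6|->6.5, |6|->6.5, |1|->1, |3|->3, |4|->4.5
Step 3: Attach original signs; sum ranks with positive sign and with negative sign.
W+ = 3 + 4.5 = 7.5
W- = 2 + 4.5 + 6.5 + 6.5 + 1 = 20.5
(Check: W+ + W- = 28 should equal n(n+1)/2 = 28.)
Step 4: Test statistic W = min(W+, W-) = 7.5.
Step 5: Ties in |d|, so use the tie-corrected normal approximation.
        E[W] = n(n+1)/4 = 7*8/4 = 14.
        Tie groups: |d|=4 (t=2), |d|=6 (t=2); sum(t^3 - t) = 12.
        Var[W] = n(n+1)(2n+1)/24 - sum(t^3-t)/48 = 840/24 - 12/48 = 34.75.
        z = (W - E[W]) / sqrt(Var[W]) = (7.5 - 14) / 5.8949 = -1.1026.
        Two-sided p = 2*Phi(z) = 0.270181.
Step 6: alpha = 0.05. fail to reject H0.

W+ = 7.5, W- = 20.5, W = min = 7.5, p = 0.270181, fail to reject H0.
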